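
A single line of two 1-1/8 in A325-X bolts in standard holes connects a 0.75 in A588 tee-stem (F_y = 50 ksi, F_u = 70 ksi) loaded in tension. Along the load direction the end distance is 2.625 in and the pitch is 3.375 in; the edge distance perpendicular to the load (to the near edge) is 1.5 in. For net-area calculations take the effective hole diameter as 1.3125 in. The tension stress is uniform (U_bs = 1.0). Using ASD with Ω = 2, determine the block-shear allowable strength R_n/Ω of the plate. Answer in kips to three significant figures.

Shear plane L_v = 2.625 + 1·3.375 = 6 in; A_gv = 6 × 0.75 = 4.5 in².
A_nv = (6 − 1.5·1.3125) × 0.75 = 3.023 in².
A_nt = (1.5 − 0.5·1.3125) × 0.75 = 0.6328 in².
0.6 F_u A_nv = 127 kips; 0.6 F_y A_gv = 135 kips → shear rupture governs the shear term.
R_n = 127 + 1.0 × 70 × 0.6328 = 171.3 kips.
Allowable strength R_n/Ω = 171.3 / 2 = 85.6 kips.

85.6 kips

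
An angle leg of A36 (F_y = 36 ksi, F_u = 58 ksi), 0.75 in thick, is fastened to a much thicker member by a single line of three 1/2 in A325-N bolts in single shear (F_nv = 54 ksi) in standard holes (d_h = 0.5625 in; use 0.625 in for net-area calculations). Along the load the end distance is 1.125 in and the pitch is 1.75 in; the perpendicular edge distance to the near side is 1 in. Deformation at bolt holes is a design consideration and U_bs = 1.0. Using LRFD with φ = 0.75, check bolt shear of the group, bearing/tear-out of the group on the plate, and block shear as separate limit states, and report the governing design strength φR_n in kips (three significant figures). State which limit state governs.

23.9 kips (bolt shear governs)

Bolt shear: A_b = π·0.5²/4 = 0.1963 in²; R_n = 54 × 0.1963 × 3 × 1 = 31.81 kips → 0.75 × 31.81 = 23.9 kips.
Bearing: edge l_c = 0.8438, r_n = 44.04 kips; interior l_c = 1.188, r_n = 52.2 kips; R_n = 44.04 + 2·52.2 = 148.4 kips → 111 kips.
Block shear: A_gv = 3.469, A_nv = 2.297, A_nt = 0.5156 in²; R_n = min(0.6F_uA_nv, 0.6F_yA_gv) + U_bs·F_u·A_nt = 104.8 kips → 78.6 kips.
Bolt shear governs: 23.9 kips.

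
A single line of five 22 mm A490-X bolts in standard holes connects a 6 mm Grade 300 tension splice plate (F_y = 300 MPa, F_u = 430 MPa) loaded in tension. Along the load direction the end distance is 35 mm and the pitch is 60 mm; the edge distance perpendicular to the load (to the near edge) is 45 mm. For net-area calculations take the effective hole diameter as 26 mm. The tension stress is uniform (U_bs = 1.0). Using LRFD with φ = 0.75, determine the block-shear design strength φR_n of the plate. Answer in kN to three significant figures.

245 kN

Shear plane L_v = 35 + 4·60 = 275 mm; A_gv = 275 × 6 = 1650 mm².
A_nv = (275 − 4.5·26) × 6 = 948 mm².
A_nt = (45 − 0.5·26) × 6 = 192 mm².
0.6 F_u A_nv = 244.6 kN; 0.6 F_y A_gv = 297 kN → shear rupture governs the shear term.
R_n = 244.6 + 1.0 × 430 × 192 / 1000 = 327.1 kN.
Design strength φR_n = 0.75 × 327.1 = 245 kN.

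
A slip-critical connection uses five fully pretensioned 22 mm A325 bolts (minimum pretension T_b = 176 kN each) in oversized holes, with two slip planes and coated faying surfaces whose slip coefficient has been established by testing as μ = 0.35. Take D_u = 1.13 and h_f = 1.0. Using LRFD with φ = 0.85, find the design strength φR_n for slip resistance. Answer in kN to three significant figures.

592 kN

R_n = μ · D_u · h_f · T_b · n_s · n_b = 0.35 × 1.13 × 1.0 × 176 × 2 × 5 = 696.1 kN.
Design strength φR_n = 0.85 × 696.1 = 592 kN.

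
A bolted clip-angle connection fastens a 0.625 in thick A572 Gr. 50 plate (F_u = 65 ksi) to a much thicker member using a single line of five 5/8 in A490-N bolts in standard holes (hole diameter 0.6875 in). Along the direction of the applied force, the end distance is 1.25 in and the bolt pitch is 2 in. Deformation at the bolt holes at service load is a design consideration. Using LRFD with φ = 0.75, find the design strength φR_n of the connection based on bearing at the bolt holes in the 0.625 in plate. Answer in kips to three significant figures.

216 kips

Per bolt r_n = 1.2 l_c t F_u ≤ 2.4 d t F_u; upper limit = 2.4 × 0.625 × 0.625 × 65 = 60.94 kips.
Edge bolt: l_c = 1.25 − 0.6875/2 = 0.9062 in → 1.2 × 0.9062 × 0.625 × 65 = 44.18 → r_n = 44.18 kips.
Interior bolts: l_c = 2 − 0.6875 = 1.312 in → 1.2 × 1.312 × 0.625 × 65 = 63.98 → r_n = 60.94 kips.
R_n = 1 × 44.18 + 4 × 60.94 = 287.9 kips.
Design strength φR_n = 0.75 × 287.9 = 216 kips.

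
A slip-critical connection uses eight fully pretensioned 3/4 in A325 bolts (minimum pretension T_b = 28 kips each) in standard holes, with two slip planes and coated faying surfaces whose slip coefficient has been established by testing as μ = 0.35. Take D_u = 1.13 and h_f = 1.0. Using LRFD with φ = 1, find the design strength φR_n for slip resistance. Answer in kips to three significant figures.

R_n = μ · D_u · h_f · T_b · n_s · n_b = 0.35 × 1.13 × 1.0 × 28 × 2 × 8 = 177.2 kips.
Design strength φR_n = 1 × 177.2 = 177 kips.

177 kips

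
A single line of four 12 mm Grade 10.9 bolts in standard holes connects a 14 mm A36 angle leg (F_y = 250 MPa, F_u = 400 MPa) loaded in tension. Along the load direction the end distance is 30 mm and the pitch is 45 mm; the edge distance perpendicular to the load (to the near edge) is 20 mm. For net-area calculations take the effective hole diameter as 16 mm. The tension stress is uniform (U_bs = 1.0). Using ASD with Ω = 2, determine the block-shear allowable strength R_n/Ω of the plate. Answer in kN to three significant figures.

207 kN

Shear plane L_v = 30 + 3·45 = 165 mm; A_gv = 165 × 14 = 2310 mm².
A_nv = (165 − 3.5·16) × 14 = 1526 mm².
A_nt = (20 − 0.5·16) × 14 = 168 mm².
0.6 F_u A_nv = 366.2 kN; 0.6 F_y A_gv = 346.5 kN → shear yielding governs the shear term.
R_n = 346.5 + 1.0 × 400 × 168 / 1000 = 413.7 kN.
Allowable strength R_n/Ω = 413.7 / 2 = 207 kN.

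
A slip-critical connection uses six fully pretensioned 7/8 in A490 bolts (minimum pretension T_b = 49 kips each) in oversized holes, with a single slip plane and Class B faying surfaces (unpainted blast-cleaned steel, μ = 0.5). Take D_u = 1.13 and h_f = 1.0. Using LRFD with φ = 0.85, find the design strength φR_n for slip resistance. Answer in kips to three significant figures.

R_n = μ · D_u · h_f · T_b · n_s · n_b = 0.5 × 1.13 × 1.0 × 49 × 1 × 6 = 166.1 kips.
Design strength φR_n = 0.85 × 166.1 = 141 kips.

141 kips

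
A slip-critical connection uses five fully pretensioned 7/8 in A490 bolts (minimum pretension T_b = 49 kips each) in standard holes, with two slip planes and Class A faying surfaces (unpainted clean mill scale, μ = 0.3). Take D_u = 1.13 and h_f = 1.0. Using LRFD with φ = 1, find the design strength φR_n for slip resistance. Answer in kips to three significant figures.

R_n = μ · D_u · h_f · T_b · n_s · n_b = 0.3 × 1.13 × 1.0 × 49 × 2 × 5 = 166.1 kips.
Design strength φR_n = 1 × 166.1 = 166 kips.

166 kips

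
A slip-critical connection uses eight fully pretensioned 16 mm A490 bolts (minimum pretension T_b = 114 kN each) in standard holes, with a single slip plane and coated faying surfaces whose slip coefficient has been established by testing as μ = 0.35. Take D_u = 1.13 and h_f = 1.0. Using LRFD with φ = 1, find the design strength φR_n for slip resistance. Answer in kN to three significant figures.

361 kN

R_n = μ · D_u · h_f · T_b · n_s · n_b = 0.35 × 1.13 × 1.0 × 114 × 1 × 8 = 360.7 kN.
Design strength φR_n = 1 × 360.7 = 361 kN.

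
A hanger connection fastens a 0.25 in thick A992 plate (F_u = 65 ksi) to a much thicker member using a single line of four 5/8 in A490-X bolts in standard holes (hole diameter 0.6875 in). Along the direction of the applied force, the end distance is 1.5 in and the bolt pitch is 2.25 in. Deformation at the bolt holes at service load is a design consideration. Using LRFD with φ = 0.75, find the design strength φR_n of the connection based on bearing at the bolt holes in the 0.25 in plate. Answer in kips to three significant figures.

Per bolt r_n = 1.2 l_c t F_u ≤ 2.4 d t F_u; upper limit = 2.4 × 0.625 × 0.25 × 65 = 24.38 kips.
Edge bolt: l_c = 1.5 − 0.6875/2 = 1.156 in → 1.2 × 1.156 × 0.25 × 65 = 22.55 → r_n = 22.55 kips.
Interior bolts: l_c = 2.25 − 0.6875 = 1.562 in → 1.2 × 1.562 × 0.25 × 65 = 30.47 → r_n = 24.38 kips.
R_n = 1 × 22.55 + 3 × 24.38 = 95.67 kips.
Design strength φR_n = 0.75 × 95.67 = 71.8 kips.

71.8 kips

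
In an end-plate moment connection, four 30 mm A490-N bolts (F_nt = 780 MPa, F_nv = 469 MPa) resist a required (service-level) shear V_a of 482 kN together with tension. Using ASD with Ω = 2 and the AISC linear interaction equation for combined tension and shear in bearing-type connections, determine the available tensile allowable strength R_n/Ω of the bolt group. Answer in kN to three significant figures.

632 kN

A_b = π·30²/4 = 706.9 mm²; f_rv = 482 × 1000 / (4 × 706.9) = 170.5 MPa.
F'_nt = 1.3 F_nt − (Ω F_nt / F_nv) f_rv = 1.3·780 − (2·780/469)·170.5 = 447 MPa, capped at F_nt → F'_nt = 447 MPa.
R_n = F'_nt · A_b · n = 447 × 706.9 × 4 / 1000 = 1264 kN.
Allowable strength R_n/Ω = 1264 / 2 = 632 kN.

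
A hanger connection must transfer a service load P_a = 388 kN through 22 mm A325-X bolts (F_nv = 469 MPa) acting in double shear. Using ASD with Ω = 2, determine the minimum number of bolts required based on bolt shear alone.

A_b = π·22²/4 = 380.1 mm².
Per-bolt allowable strength R_n/Ω = 469 × 380.1 × 2 / 1000 / 2 = 178.3 kN.
n ≥ 388 / 178.3 = 2.176 → use 3 bolts.

3 bolts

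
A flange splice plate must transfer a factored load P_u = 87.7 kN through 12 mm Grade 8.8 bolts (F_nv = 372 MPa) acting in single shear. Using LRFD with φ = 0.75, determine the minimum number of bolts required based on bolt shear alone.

A_b = π·12²/4 = 113.1 mm².
Per-bolt design strength φR_n = 0.75 × 372 × 113.1 × 1 / 1000 = 31.55 kN.
n ≥ 87.7 / 31.55 = 2.779 → use 3 bolts.

3 bolts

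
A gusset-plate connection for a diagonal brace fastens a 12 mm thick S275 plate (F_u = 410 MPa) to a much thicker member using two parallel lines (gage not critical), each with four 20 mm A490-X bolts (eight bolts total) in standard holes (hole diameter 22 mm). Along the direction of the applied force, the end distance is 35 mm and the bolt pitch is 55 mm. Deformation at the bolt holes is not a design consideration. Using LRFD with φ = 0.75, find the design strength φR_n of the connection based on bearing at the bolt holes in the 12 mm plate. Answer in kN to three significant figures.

1360 kN

Per bolt r_n = 1.5 l_c t F_u ≤ 3.0 d t F_u; upper limit = 3.0 × 20 × 12 × 410 / 1000 = 295.2 kN.
Edge bolt: l_c = 35 − 22/2 = 24 mm → 1.5 × 24 × 12 × 410 / 1000 = 177.1 → r_n = 177.1 kN.
Interior bolts: l_c = 55 − 22 = 33 mm → 1.5 × 33 × 12 × 410 / 1000 = 243.5 → r_n = 243.5 kN.
R_n = 2 × 177.1 + 6 × 243.5 = 1815 kN.
Design strength φR_n = 0.75 × 1815 = 1360 kN.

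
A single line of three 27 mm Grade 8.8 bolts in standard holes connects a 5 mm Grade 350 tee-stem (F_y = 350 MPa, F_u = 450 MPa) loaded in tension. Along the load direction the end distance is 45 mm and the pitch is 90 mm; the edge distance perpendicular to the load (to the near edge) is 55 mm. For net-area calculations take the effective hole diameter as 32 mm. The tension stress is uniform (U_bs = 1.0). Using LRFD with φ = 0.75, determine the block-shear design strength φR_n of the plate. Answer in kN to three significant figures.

Shear plane L_v = 45 + 2·90 = 225 mm; A_gv = 225 × 5 = 1125 mm².
A_nv = (225 − 2.5·32) × 5 = 725 mm².
A_nt = (55 − 0.5·32) × 5 = 195 mm².
0.6 F_u A_nv = 195.8 kN; 0.6 F_y A_gv = 236.2 kN → shear rupture governs the shear term.
R_n = 195.8 + 1.0 × 450 × 195 / 1000 = 283.5 kN.
Design strength φR_n = 0.75 × 283.5 = 213 kN.

213 kN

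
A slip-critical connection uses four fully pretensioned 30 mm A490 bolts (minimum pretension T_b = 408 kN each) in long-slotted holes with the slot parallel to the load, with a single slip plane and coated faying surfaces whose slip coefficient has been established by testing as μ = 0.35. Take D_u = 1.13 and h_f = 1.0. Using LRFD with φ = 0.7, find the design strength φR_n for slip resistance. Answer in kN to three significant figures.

452 kN

R_n = μ · D_u · h_f · T_b · n_s · n_b = 0.35 × 1.13 × 1.0 × 408 × 1 × 4 = 645.5 kN.
Design strength φR_n = 0.7 × 645.5 = 452 kN.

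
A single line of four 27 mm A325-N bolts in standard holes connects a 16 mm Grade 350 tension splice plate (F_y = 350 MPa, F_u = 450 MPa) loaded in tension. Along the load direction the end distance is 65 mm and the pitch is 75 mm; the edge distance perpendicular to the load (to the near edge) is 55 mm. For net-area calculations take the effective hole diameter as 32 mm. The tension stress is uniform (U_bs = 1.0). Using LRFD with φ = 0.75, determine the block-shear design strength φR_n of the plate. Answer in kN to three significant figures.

787 kN

Shear plane L_v = 65 + 3·75 = 290 mm; A_gv = 290 × 16 = 4640 mm².
A_nv = (290 − 3.5·32) × 16 = 2848 mm².
A_nt = (55 − 0.5·32) × 16 = 624 mm².
0.6 F_u A_nv = 769 kN; 0.6 F_y A_gv = 974.4 kN → shear rupture governs the shear term.
R_n = 769 + 1.0 × 450 × 624 / 1000 = 1050 kN.
Design strength φR_n = 0.75 × 1050 = 787 kN.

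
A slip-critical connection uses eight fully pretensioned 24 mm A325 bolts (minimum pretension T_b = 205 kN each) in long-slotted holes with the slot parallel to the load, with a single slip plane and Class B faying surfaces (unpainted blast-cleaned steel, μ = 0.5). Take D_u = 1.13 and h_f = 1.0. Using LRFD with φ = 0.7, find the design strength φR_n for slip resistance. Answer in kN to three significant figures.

R_n = μ · D_u · h_f · T_b · n_s · n_b = 0.5 × 1.13 × 1.0 × 205 × 1 × 8 = 926.6 kN.
Design strength φR_n = 0.7 × 926.6 = 649 kN.

649 kN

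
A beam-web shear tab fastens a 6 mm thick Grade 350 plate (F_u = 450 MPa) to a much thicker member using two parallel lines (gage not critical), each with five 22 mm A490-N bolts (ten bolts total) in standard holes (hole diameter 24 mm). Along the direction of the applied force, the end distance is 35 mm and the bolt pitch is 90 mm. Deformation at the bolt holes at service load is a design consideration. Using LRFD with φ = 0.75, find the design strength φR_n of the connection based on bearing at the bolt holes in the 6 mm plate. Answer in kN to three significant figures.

967 kN

Per bolt r_n = 1.2 l_c t F_u ≤ 2.4 d t F_u; upper limit = 2.4 × 22 × 6 × 450 / 1000 = 142.6 kN.
Edge bolt: l_c = 35 − 24/2 = 23 mm → 1.2 × 23 × 6 × 450 / 1000 = 74.52 → r_n = 74.52 kN.
Interior bolts: l_c = 90 − 24 = 66 mm → 1.2 × 66 × 6 × 450 / 1000 = 213.8 → r_n = 142.6 kN.
R_n = 2 × 74.52 + 8 × 142.6 = 1290 kN.
Design strength φR_n = 0.75 × 1290 = 967 kN.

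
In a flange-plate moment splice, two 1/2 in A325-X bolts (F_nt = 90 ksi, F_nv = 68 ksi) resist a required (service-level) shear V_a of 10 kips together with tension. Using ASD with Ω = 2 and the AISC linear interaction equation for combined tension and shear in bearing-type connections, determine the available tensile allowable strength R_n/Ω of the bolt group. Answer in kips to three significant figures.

A_b = π·0.5²/4 = 0.1963 in²; f_rv = 10 / (2 × 0.1963) = 25.46 ksi.
F'_nt = 1.3 F_nt − (Ω F_nt / F_nv) f_rv = 1.3·90 − (2·90/68)·25.46 = 49.59 ksi, capped at F_nt → F'_nt = 49.59 ksi.
R_n = F'_nt · A_b · n = 49.59 × 0.1963 × 2 = 19.48 kips.
Allowable strength R_n/Ω = 19.48 / 2 = 9.74 kips.

9.74 kips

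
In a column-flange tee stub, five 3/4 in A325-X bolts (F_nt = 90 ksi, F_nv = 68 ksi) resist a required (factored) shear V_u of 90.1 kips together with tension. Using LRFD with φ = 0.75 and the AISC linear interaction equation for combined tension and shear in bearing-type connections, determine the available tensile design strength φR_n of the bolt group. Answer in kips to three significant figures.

74.6 kips

A_b = π·0.75²/4 = 0.4418 in²; f_rv = 90.1 / (5 × 0.4418) = 40.79 ksi.
F'_nt = 1.3 F_nt − (F_nt / φF_nv) f_rv = 1.3·90 − (90/(0.75·68))·40.79 = 45.02 ksi, capped at F_nt → F'_nt = 45.02 ksi.
R_n = F'_nt · A_b · n = 45.02 × 0.4418 × 5 = 99.45 kips.
Design strength φR_n = 0.75 × 99.45 = 74.6 kips.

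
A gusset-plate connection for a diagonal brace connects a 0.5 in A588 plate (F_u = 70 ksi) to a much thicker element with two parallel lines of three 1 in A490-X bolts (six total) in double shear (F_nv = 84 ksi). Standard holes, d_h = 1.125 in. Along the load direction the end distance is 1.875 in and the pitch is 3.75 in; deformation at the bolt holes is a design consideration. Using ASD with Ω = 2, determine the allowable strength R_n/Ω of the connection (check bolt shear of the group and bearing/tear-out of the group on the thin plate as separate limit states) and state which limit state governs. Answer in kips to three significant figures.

223 kips (bearing governs)

Bolt shear: A_b = π·1²/4 = 0.7854 in²; R_n = 84 × 0.7854 × 6 × 2 = 791.7 kips → 791.7 / 2 = 396 kips.
Bearing (1.2 l_c t F_u ≤ 2.4 d t F_u): upper limit = 2.4·1·0.5·70 = 84 kips.
  Edge l_c = 1.875 − 1.125/2 = 1.312 → r_n = 55.12 kips; interior l_c = 3.75 − 1.125 = 2.625 → r_n = 84 kips.
  R_n,bearing = 2·55.12 + 4·84 = 446.2 kips → 446.2 / 2 = 223 kips.
Bearing governs: 223 kips.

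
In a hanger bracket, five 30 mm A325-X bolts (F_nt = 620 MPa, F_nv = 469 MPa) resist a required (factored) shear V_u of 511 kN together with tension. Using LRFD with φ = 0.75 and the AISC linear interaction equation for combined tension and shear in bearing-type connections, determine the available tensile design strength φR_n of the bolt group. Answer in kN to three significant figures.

A_b = π·30²/4 = 706.9 mm²; f_rv = 511 × 1000 / (5 × 706.9) = 144.6 MPa.
F'_nt = 1.3 F_nt − (F_nt / φF_nv) f_rv = 1.3·620 − (620/(0.75·469))·144.6 = 551.2 MPa, capped at F_nt → F'_nt = 551.2 MPa.
R_n = F'_nt · A_b · n = 551.2 × 706.9 × 5 / 1000 = 1948 kN.
Design strength φR_n = 0.75 × 1948 = 1460 kN.

1460 kN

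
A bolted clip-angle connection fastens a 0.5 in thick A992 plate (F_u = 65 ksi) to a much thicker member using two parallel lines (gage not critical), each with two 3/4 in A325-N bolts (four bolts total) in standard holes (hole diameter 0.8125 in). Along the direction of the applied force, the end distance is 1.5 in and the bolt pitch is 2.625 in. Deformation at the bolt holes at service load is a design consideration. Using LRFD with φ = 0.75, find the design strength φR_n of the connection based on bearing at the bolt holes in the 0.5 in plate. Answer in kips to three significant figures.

Per bolt r_n = 1.2 l_c t F_u ≤ 2.4 d t F_u; upper limit = 2.4 × 0.75 × 0.5 × 65 = 58.5 kips.
Edge bolt: l_c = 1.5 − 0.8125/2 = 1.094 in → 1.2 × 1.094 × 0.5 × 65 = 42.66 → r_n = 42.66 kips.
Interior bolts: l_c = 2.625 − 0.8125 = 1.812 in → 1.2 × 1.812 × 0.5 × 65 = 70.69 → r_n = 58.5 kips.
R_n = 2 × 42.66 + 2 × 58.5 = 202.3 kips.
Design strength φR_n = 0.75 × 202.3 = 152 kips.

152 kips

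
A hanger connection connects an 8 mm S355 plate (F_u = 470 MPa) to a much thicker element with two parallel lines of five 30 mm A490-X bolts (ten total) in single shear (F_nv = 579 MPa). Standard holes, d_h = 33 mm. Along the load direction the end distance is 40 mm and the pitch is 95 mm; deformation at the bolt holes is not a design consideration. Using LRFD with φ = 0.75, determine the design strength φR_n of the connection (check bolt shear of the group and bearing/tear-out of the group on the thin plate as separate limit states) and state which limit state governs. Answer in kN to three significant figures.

Bolt shear: A_b = π·30²/4 = 706.9 mm²; R_n = 579 × 706.9 × 10 × 1 / 1000 = 4093 kN → 0.75 × 4093 = 3070 kN.
Bearing (1.5 l_c t F_u ≤ 3.0 d t F_u): upper limit = 3.0·30·8·470 / 1000 = 338.4 kN.
  Edge l_c = 40 − 33/2 = 23.5 → r_n = 132.5 kN; interior l_c = 95 − 33 = 62 → r_n = 338.4 kN.
  R_n,bearing = 2·132.5 + 8·338.4 = 2972 kN → 0.75 × 2972 = 2230 kN.
Bearing governs: 2230 kN.

2230 kN (bearing governs)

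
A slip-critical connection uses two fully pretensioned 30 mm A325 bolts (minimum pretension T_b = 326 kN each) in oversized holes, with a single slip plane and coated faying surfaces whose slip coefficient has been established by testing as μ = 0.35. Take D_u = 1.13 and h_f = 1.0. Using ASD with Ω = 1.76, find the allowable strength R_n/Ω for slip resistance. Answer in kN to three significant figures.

147 kN

R_n = μ · D_u · h_f · T_b · n_s · n_b = 0.35 × 1.13 × 1.0 × 326 × 1 × 2 = 257.9 kN.
Allowable strength R_n/Ω = 257.9 / 1.76 = 147 kN.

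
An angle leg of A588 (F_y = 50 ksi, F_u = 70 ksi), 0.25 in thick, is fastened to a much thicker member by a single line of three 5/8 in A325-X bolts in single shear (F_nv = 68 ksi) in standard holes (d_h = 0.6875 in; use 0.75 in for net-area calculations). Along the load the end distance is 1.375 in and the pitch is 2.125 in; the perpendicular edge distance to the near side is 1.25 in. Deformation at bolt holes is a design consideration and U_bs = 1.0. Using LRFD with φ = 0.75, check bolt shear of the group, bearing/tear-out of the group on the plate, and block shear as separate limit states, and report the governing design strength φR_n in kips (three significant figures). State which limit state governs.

Bolt shear: A_b = π·0.625²/4 = 0.3068 in²; R_n = 68 × 0.3068 × 3 × 1 = 62.59 kips → 0.75 × 62.59 = 46.9 kips.
Bearing: edge l_c = 1.031, r_n = 21.66 kips; interior l_c = 1.438, r_n = 26.25 kips; R_n = 21.66 + 2·26.25 = 74.16 kips → 55.6 kips.
Block shear: A_gv = 1.406, A_nv = 0.9375, A_nt = 0.2188 in²; R_n = min(0.6F_uA_nv, 0.6F_yA_gv) + U_bs·F_u·A_nt = 54.69 kips → 41 kips.
Block shear governs: 41 kips.

41 kips (block shear governs)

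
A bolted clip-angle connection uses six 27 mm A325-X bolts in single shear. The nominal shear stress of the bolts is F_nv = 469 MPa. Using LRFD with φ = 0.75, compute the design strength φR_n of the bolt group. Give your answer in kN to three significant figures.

A_b = π × 27² / 4 = 572.6 mm².
R_n = F_nv · A_b · n · n_s = 469 × 572.6 × 6 × 1 / 1000 = 1611 kN.
Design strength φR_n = 0.75 × 1611 = 1210 kN.

1210 kN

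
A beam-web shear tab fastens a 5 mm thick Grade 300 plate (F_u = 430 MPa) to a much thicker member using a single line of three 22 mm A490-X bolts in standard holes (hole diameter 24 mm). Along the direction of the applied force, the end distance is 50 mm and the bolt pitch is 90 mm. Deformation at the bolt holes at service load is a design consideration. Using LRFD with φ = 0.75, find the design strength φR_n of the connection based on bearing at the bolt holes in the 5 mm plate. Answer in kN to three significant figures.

244 kN

Per bolt r_n = 1.2 l_c t F_u ≤ 2.4 d t F_u; upper limit = 2.4 × 22 × 5 × 430 / 1000 = 113.5 kN.
Edge bolt: l_c = 50 − 24/2 = 38 mm → 1.2 × 38 × 5 × 430 / 1000 = 98.04 → r_n = 98.04 kN.
Interior bolts: l_c = 90 − 24 = 66 mm → 1.2 × 66 × 5 × 430 / 1000 = 170.3 → r_n = 113.5 kN.
R_n = 1 × 98.04 + 2 × 113.5 = 325.1 kN.
Design strength φR_n = 0.75 × 325.1 = 244 kN.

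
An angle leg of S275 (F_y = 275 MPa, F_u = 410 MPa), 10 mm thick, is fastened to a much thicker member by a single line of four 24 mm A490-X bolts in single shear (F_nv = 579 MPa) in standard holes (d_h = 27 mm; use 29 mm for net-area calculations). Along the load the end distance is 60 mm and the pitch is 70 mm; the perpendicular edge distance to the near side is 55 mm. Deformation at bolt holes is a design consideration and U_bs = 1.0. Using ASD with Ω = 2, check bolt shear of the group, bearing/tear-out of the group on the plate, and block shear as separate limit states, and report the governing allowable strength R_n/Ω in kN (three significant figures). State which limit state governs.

290 kN (block shear governs)

Bolt shear: A_b = π·24²/4 = 452.4 mm²; R_n = 579 × 452.4 × 4 × 1 / 1000 = 1048 kN → 1048 / 2 = 524 kN.
Bearing: edge l_c = 46.5, r_n = 228.8 kN; interior l_c = 43, r_n = 211.6 kN; R_n = 228.8 + 3·211.6 = 863.5 kN → 432 kN.
Block shear: A_gv = 2700, A_nv = 1685, A_nt = 405 mm²; R_n = min(0.6F_uA_nv, 0.6F_yA_gv) + U_bs·F_u·A_nt = 580.6 kN → 290 kN.
Block shear governs: 290 kN.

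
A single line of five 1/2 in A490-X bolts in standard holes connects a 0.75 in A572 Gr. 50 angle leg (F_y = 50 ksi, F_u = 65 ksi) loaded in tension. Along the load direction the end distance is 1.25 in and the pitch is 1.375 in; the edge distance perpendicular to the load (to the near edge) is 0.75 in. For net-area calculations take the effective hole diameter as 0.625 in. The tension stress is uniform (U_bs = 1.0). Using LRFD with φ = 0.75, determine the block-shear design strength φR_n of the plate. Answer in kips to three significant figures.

Shear plane L_v = 1.25 + 4·1.375 = 6.75 in; A_gv = 6.75 × 0.75 = 5.062 in².
A_nv = (6.75 − 4.5·0.625) × 0.75 = 2.953 in².
A_nt = (0.75 − 0.5·0.625) × 0.75 = 0.3281 in².
0.6 F_u A_nv = 115.2 kips; 0.6 F_y A_gv = 151.9 kips → shear rupture governs the shear term.
R_n = 115.2 + 1.0 × 65 × 0.3281 = 136.5 kips.
Design strength φR_n = 0.75 × 136.5 = 102 kips.

102 kips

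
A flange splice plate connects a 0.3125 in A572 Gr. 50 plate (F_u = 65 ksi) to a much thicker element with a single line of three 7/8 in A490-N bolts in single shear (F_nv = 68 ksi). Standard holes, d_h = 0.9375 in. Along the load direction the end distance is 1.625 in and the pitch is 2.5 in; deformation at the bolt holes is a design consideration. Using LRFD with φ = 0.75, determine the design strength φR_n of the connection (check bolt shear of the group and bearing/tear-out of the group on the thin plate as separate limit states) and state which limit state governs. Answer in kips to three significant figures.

78.3 kips (bearing governs)

Bolt shear: A_b = π·0.875²/4 = 0.6013 in²; R_n = 68 × 0.6013 × 3 × 1 = 122.7 kips → 0.75 × 122.7 = 92 kips.
Bearing (1.2 l_c t F_u ≤ 2.4 d t F_u): upper limit = 2.4·0.875·0.3125·65 = 42.66 kips.
  Edge l_c = 1.625 − 0.9375/2 = 1.156 → r_n = 28.18 kips; interior l_c = 2.5 − 0.9375 = 1.562 → r_n = 38.09 kips.
  R_n,bearing = 1·28.18 + 2·38.09 = 104.4 kips → 0.75 × 104.4 = 78.3 kips.
Bearing governs: 78.3 kips.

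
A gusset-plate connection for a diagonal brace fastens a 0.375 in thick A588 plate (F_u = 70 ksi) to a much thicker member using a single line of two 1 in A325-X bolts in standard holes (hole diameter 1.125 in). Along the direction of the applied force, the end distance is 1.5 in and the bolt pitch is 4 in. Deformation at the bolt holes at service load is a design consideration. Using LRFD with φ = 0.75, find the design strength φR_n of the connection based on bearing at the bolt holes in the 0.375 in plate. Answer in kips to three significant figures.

Per bolt r_n = 1.2 l_c t F_u ≤ 2.4 d t F_u; upper limit = 2.4 × 1 × 0.375 × 70 = 63 kips.
Edge bolt: l_c = 1.5 − 1.125/2 = 0.9375 in → 1.2 × 0.9375 × 0.375 × 70 = 29.53 → r_n = 29.53 kips.
Interior bolts: l_c = 4 − 1.125 = 2.875 in → 1.2 × 2.875 × 0.375 × 70 = 90.56 → r_n = 63 kips.
R_n = 1 × 29.53 + 1 × 63 = 92.53 kips.
Design strength φR_n = 0.75 × 92.53 = 69.4 kips.

69.4 kips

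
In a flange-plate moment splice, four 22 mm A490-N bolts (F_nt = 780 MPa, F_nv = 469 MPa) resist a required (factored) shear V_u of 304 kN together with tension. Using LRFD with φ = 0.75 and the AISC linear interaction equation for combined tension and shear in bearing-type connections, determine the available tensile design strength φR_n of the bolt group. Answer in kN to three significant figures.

651 kN

A_b = π·22²/4 = 380.1 mm²; f_rv = 304 × 1000 / (4 × 380.1) = 199.9 MPa.
F'_nt = 1.3 F_nt − (F_nt / φF_nv) f_rv = 1.3·780 − (780/(0.75·469))·199.9 = 570.7 MPa, capped at F_nt → F'_nt = 570.7 MPa.
R_n = F'_nt · A_b · n = 570.7 × 380.1 × 4 / 1000 = 867.7 kN.
Design strength φR_n = 0.75 × 867.7 = 651 kN.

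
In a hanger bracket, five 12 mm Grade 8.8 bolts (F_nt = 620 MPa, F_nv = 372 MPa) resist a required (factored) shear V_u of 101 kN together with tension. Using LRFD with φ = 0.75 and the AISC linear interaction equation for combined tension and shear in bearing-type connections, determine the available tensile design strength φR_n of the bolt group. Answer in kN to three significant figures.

174 kN

A_b = π·12²/4 = 113.1 mm²; f_rv = 101 × 1000 / (5 × 113.1) = 178.6 MPa.
F'_nt = 1.3 F_nt − (F_nt / φF_nv) f_rv = 1.3·620 − (620/(0.75·372))·178.6 = 409.1 MPa, capped at F_nt → F'_nt = 409.1 MPa.
R_n = F'_nt · A_b · n = 409.1 × 113.1 × 5 / 1000 = 231.3 kN.
Design strength φR_n = 0.75 × 231.3 = 174 kN.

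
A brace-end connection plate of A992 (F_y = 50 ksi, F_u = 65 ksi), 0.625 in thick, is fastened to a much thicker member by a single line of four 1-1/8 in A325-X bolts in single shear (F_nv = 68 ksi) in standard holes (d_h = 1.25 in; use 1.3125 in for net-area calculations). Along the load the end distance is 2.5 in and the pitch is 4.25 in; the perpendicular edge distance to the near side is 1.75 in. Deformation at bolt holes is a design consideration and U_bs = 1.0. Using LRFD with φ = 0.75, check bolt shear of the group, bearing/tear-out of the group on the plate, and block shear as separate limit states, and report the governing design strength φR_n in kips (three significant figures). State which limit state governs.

203 kips (bolt shear governs)

Bolt shear: A_b = π·1.125²/4 = 0.994 in²; R_n = 68 × 0.994 × 4 × 1 = 270.4 kips → 0.75 × 270.4 = 203 kips.
Bearing: edge l_c = 1.875, r_n = 91.41 kips; interior l_c = 3, r_n = 109.7 kips; R_n = 91.41 + 3·109.7 = 420.5 kips → 315 kips.
Block shear: A_gv = 9.531, A_nv = 6.66, A_nt = 0.6836 in²; R_n = min(0.6F_uA_nv, 0.6F_yA_gv) + U_bs·F_u·A_nt = 304.2 kips → 228 kips.
Bolt shear governs: 203 kips.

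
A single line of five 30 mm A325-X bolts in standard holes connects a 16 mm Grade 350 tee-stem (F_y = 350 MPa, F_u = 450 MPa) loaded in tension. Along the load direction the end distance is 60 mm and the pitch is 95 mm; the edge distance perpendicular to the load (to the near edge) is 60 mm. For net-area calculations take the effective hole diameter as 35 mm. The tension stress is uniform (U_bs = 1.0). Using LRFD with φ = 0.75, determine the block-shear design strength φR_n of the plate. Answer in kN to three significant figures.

Shear plane L_v = 60 + 4·95 = 440 mm; A_gv = 440 × 16 = 7040 mm².
A_nv = (440 − 4.5·35) × 16 = 4520 mm².
A_nt = (60 − 0.5·35) × 16 = 680 mm².
0.6 F_u A_nv = 1220 kN; 0.6 F_y A_gv = 1478 kN → shear rupture governs the shear term.
R_n = 1220 + 1.0 × 450 × 680 / 1000 = 1526 kN.
Design strength φR_n = 0.75 × 1526 = 1140 kN.

1140 kN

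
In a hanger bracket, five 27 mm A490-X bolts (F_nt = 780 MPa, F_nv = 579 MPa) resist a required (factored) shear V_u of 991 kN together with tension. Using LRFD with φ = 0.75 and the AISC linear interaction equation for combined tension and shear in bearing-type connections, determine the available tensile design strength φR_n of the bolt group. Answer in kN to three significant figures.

842 kN

A_b = π·27²/4 = 572.6 mm²; f_rv = 991 × 1000 / (5 × 572.6) = 346.2 MPa.
F'_nt = 1.3 F_nt − (F_nt / φF_nv) f_rv = 1.3·780 − (780/(0.75·579))·346.2 = 392.2 MPa, capped at F_nt → F'_nt = 392.2 MPa.
R_n = F'_nt · A_b · n = 392.2 × 572.6 × 5 / 1000 = 1123 kN.
Design strength φR_n = 0.75 × 1123 = 842 kN.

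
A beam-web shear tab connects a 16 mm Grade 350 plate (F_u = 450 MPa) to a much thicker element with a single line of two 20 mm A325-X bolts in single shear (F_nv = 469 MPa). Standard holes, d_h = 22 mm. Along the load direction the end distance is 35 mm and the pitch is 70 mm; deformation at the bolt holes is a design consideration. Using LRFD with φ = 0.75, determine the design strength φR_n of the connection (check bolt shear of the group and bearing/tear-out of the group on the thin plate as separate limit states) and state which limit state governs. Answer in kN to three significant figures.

221 kN (bolt shear governs)

Bolt shear: A_b = π·20²/4 = 314.2 mm²; R_n = 469 × 314.2 × 2 × 1 / 1000 = 294.7 kN → 0.75 × 294.7 = 221 kN.
Bearing (1.2 l_c t F_u ≤ 2.4 d t F_u): upper limit = 2.4·20·16·450 / 1000 = 345.6 kN.
  Edge l_c = 35 − 22/2 = 24 → r_n = 207.4 kN; interior l_c = 70 − 22 = 48 → r_n = 345.6 kN.
  R_n,bearing = 1·207.4 + 1·345.6 = 553 kN → 0.75 × 553 = 415 kN.
Bolt shear governs: 221 kN.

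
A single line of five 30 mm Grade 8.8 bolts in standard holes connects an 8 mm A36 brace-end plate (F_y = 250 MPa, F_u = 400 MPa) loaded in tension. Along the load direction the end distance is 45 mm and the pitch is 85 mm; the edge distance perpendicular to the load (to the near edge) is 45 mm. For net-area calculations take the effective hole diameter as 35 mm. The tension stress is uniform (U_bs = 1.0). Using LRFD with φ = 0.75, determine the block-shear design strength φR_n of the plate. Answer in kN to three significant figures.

394 kN

Shear plane L_v = 45 + 4·85 = 385 mm; A_gv = 385 × 8 = 3080 mm².
A_nv = (385 − 4.5·35) × 8 = 1820 mm².
A_nt = (45 − 0.5·35) × 8 = 220 mm².
0.6 F_u A_nv = 436.8 kN; 0.6 F_y A_gv = 462 kN → shear rupture governs the shear term.
R_n = 436.8 + 1.0 × 400 × 220 / 1000 = 524.8 kN.
Design strength φR_n = 0.75 × 524.8 = 394 kN.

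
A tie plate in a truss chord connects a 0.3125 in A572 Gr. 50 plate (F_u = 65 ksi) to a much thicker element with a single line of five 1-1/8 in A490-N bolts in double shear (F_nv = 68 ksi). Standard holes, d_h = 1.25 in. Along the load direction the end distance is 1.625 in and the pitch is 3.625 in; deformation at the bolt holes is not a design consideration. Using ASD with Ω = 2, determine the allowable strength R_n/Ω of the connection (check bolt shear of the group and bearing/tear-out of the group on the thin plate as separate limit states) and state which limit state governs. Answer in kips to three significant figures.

Bolt shear: A_b = π·1.125²/4 = 0.994 in²; R_n = 68 × 0.994 × 5 × 2 = 675.9 kips → 675.9 / 2 = 338 kips.
Bearing (1.5 l_c t F_u ≤ 3.0 d t F_u): upper limit = 3.0·1.125·0.3125·65 = 68.55 kips.
  Edge l_c = 1.625 − 1.25/2 = 1 → r_n = 30.47 kips; interior l_c = 3.625 − 1.25 = 2.375 → r_n = 68.55 kips.
  R_n,bearing = 1·30.47 + 4·68.55 = 304.7 kips → 304.7 / 2 = 152 kips.
Bearing governs: 152 kips.

152 kips (bearing governs)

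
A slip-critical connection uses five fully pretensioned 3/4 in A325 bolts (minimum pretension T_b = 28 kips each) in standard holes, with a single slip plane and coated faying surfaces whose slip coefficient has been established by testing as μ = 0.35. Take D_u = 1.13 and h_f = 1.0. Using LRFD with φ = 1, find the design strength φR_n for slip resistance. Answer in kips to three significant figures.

55.4 kips

R_n = μ · D_u · h_f · T_b · n_s · n_b = 0.35 × 1.13 × 1.0 × 28 × 1 × 5 = 55.37 kips.
Design strength φR_n = 1 × 55.37 = 55.4 kips.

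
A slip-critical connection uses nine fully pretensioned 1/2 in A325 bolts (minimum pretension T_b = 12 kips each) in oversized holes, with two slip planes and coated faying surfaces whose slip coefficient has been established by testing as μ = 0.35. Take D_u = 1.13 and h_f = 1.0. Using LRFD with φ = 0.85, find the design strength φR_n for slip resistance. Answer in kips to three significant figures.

R_n = μ · D_u · h_f · T_b · n_s · n_b = 0.35 × 1.13 × 1.0 × 12 × 2 × 9 = 85.43 kips.
Design strength φR_n = 0.85 × 85.43 = 72.6 kips.

72.6 kips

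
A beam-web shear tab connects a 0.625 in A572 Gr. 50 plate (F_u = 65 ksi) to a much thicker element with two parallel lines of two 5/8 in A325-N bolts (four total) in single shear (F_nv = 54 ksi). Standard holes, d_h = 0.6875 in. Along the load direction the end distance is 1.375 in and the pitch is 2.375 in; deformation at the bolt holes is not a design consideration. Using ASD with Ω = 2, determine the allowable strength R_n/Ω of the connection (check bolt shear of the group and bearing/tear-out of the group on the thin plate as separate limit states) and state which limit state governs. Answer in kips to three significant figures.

Bolt shear: A_b = π·0.625²/4 = 0.3068 in²; R_n = 54 × 0.3068 × 4 × 1 = 66.27 kips → 66.27 / 2 = 33.1 kips.
Bearing (1.5 l_c t F_u ≤ 3.0 d t F_u): upper limit = 3.0·0.625·0.625·65 = 76.17 kips.
  Edge l_c = 1.375 − 0.6875/2 = 1.031 → r_n = 62.84 kips; interior l_c = 2.375 − 0.6875 = 1.688 → r_n = 76.17 kips.
  R_n,bearing = 2·62.84 + 2·76.17 = 278 kips → 278 / 2 = 139 kips.
Bolt shear governs: 33.1 kips.

33.1 kips (bolt shear governs)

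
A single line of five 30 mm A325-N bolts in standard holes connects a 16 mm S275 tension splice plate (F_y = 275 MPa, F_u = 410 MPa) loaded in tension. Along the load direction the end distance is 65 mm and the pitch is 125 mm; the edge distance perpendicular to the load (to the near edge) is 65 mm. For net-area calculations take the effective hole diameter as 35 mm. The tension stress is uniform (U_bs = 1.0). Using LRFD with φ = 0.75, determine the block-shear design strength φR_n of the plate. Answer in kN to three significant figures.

Shear plane L_v = 65 + 4·125 = 565 mm; A_gv = 565 × 16 = 9040 mm².
A_nv = (565 − 4.5·35) × 16 = 6520 mm².
A_nt = (65 − 0.5·35) × 16 = 760 mm².
0.6 F_u A_nv = 1604 kN; 0.6 F_y A_gv = 1492 kN → shear yielding governs the shear term.
R_n = 1492 + 1.0 × 410 × 760 / 1000 = 1803 kN.
Design strength φR_n = 0.75 × 1803 = 1350 kN.

1350 kN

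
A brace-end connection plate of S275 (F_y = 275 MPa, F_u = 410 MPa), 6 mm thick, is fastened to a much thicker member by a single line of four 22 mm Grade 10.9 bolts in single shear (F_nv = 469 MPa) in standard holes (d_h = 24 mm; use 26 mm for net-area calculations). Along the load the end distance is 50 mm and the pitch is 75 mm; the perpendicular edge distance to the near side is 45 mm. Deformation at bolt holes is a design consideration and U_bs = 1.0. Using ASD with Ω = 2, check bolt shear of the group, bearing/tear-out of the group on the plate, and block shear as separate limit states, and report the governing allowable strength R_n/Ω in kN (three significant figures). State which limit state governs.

175 kN (block shear governs)

Bolt shear: A_b = π·22²/4 = 380.1 mm²; R_n = 469 × 380.1 × 4 × 1 / 1000 = 713.1 kN → 713.1 / 2 = 357 kN.
Bearing: edge l_c = 38, r_n = 112.2 kN; interior l_c = 51, r_n = 129.9 kN; R_n = 112.2 + 3·129.9 = 501.8 kN → 251 kN.
Block shear: A_gv = 1650, A_nv = 1104, A_nt = 192 mm²; R_n = min(0.6F_uA_nv, 0.6F_yA_gv) + U_bs·F_u·A_nt = 350.3 kN → 175 kN.
Block shear governs: 175 kN.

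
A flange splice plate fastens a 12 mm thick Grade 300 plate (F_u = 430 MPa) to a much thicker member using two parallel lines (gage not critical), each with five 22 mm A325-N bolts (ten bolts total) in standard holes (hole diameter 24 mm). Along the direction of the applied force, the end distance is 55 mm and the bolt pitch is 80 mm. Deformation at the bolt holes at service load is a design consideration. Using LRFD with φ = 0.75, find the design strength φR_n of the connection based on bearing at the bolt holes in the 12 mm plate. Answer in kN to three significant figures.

Per bolt r_n = 1.2 l_c t F_u ≤ 2.4 d t F_u; upper limit = 2.4 × 22 × 12 × 430 / 1000 = 272.4 kN.
Edge bolt: l_c = 55 − 24/2 = 43 mm → 1.2 × 43 × 12 × 430 / 1000 = 266.3 → r_n = 266.3 kN.
Interior bolts: l_c = 80 − 24 = 56 mm → 1.2 × 56 × 12 × 430 / 1000 = 346.8 → r_n = 272.4 kN.
R_n = 2 × 266.3 + 8 × 272.4 = 2712 kN.
Design strength φR_n = 0.75 × 2712 = 2030 kN.

2030 kN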